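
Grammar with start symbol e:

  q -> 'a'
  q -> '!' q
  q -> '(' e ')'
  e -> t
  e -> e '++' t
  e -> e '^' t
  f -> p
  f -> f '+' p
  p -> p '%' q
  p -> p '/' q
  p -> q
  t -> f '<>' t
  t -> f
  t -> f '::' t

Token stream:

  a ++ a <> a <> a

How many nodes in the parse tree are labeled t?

4

[e [e [t [f [p [q a]]]]] ++ [t [f [p [q a]]] <> [t [f [p [q a]]] <> [t [f [p [q a]]]]]]]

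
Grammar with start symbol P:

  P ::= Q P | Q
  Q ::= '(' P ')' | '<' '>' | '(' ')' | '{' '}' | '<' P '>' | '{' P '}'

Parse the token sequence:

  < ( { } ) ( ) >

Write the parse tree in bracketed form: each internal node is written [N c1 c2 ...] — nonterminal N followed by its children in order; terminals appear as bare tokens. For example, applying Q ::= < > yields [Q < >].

P
Q
< P >
< Q P >
< ( P ) P >
< ( Q ) P >
< ( { } ) P >
< ( { } ) Q >
< ( { } ) ( ) >

[P [Q < [P [Q ( [P [Q { }]] )] [P [Q ( )]]] >]]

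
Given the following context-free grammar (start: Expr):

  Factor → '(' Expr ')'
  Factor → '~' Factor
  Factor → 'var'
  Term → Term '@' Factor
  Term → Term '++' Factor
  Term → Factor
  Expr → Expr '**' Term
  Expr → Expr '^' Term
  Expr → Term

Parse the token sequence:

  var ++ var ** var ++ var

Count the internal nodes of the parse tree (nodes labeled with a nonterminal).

10

[Expr [Expr [Term [Term [Factor var]] ++ [Factor var]]] ** [Term [Term [Factor var]] ++ [Factor var]]]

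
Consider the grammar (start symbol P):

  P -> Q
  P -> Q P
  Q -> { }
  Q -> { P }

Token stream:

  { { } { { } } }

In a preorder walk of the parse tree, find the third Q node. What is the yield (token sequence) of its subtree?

{ { } }

[P [Q { [P [Q { }] [P [Q { [P [Q { }]] }]]] }]]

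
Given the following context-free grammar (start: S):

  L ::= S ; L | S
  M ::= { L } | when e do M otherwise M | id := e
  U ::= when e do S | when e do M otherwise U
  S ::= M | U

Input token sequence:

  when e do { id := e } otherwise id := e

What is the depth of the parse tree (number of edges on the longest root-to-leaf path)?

6

[S [M when e do [M { [L [S [M id := e]]] }] otherwise [M id := e]]]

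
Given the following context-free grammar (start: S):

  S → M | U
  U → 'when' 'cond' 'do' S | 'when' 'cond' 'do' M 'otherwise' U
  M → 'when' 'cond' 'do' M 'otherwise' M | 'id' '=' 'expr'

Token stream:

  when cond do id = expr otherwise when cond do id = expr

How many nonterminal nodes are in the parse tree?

[S [U when cond do [M id = expr] otherwise [U when cond do [S [M id = expr]]]]]

6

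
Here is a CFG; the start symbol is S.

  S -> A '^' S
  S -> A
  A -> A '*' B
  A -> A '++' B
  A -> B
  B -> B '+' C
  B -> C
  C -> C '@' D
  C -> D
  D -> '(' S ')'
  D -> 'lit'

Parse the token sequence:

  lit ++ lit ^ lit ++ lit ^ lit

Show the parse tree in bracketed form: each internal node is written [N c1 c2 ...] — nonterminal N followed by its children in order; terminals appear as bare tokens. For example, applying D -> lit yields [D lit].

[S [A [A [B [C [D lit]]]] ++ [B [C [D lit]]]] ^ [S [A [A [B [C [D lit]]]] ++ [B [C [D lit]]]] ^ [S [A [B [C [D lit]]]]]]]

S
A ^ S
A ++ B ^ S
B ++ B ^ S
C ++ B ^ S
D ++ B ^ S
lit ++ B ^ S
lit ++ C ^ S
lit ++ D ^ S
lit ++ lit ^ S
lit ++ lit ^ A ^ S
lit ++ lit ^ A ++ B ^ S
lit ++ lit ^ B ++ B ^ S
lit ++ lit ^ C ++ B ^ S
lit ++ lit ^ D ++ B ^ S
lit ++ lit ^ lit ++ B ^ S
lit ++ lit ^ lit ++ C ^ S
lit ++ lit ^ lit ++ D ^ S
lit ++ lit ^ lit ++ lit ^ S
lit ++ lit ^ lit ++ lit ^ A
lit ++ lit ^ lit ++ lit ^ B
lit ++ lit ^ lit ++ lit ^ C
lit ++ lit ^ lit ++ lit ^ D
lit ++ lit ^ lit ++ lit ^ lit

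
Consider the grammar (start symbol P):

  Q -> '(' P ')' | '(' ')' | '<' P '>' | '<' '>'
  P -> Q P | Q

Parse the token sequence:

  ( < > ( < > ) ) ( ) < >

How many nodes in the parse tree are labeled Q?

[P [Q ( [P [Q < >] [P [Q ( [P [Q < >]] )]]] )] [P [Q ( )] [P [Q < >]]]]

6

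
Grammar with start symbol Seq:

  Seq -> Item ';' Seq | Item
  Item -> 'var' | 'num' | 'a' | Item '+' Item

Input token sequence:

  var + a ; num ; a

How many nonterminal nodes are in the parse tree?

[Seq [Item [Item var] + [Item a]] ; [Seq [Item num] ; [Seq [Item a]]]]

8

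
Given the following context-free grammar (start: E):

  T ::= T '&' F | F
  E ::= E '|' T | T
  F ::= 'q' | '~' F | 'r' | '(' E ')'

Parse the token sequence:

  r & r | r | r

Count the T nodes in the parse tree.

[E [E [E [T [T [F r]] & [F r]]] | [T [F r]]] | [T [F r]]]

4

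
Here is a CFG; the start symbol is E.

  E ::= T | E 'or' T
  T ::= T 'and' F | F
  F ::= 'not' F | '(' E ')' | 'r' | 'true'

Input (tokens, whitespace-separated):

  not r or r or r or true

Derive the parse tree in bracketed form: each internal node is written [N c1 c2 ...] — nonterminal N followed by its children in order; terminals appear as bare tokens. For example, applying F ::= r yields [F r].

[E [E [E [E [T [F not [F r]]]] or [T [F r]]] or [T [F r]]] or [T [F true]]]

E
E or T
E or T or T
E or T or T or T
T or T or T or T
F or T or T or T
not F or T or T or T
not r or T or T or T
not r or F or T or T
not r or r or T or T
not r or r or F or T
not r or r or r or T
not r or r or r or F
not r or r or r or true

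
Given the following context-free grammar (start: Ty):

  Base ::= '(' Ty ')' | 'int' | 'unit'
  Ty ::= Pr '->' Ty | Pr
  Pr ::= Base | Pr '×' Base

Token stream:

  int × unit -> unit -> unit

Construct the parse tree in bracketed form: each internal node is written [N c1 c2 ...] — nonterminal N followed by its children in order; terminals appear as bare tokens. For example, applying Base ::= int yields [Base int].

[Ty [Pr [Pr [Base int]] × [Base unit]] -> [Ty [Pr [Base unit]] -> [Ty [Pr [Base unit]]]]]

Ty
Pr -> Ty
Pr × Base -> Ty
Base × Base -> Ty
int × Base -> Ty
int × unit -> Ty
int × unit -> Pr -> Ty
int × unit -> Base -> Ty
int × unit -> unit -> Ty
int × unit -> unit -> Pr
int × unit -> unit -> Base
int × unit -> unit -> unit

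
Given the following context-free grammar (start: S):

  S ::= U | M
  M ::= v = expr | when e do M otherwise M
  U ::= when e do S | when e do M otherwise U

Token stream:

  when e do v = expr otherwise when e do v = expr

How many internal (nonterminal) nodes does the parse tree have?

6

[S [U when e do [M v = expr] otherwise [U when e do [S [M v = expr]]]]]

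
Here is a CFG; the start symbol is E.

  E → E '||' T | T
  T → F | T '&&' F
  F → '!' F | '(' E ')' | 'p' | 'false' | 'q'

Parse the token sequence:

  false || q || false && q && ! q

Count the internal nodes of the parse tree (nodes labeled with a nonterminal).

14

[E [E [E [T [F false]]] || [T [F q]]] || [T [T [T [F false]] && [F q]] && [F ! [F q]]]]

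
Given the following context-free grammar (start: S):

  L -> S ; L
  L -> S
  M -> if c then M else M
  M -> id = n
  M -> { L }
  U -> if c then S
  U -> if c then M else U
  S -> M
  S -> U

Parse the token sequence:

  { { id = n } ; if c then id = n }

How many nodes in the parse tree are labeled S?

5

[S [M { [L [S [M { [L [S [M id = n]]] }]] ; [L [S [U if c then [S [M id = n]]]]]] }]]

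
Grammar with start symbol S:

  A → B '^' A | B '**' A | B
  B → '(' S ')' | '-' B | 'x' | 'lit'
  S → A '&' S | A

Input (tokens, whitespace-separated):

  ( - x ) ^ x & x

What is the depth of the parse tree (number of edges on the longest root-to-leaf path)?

[S [A [B ( [S [A [B - [B x]]]] )] ^ [A [B x]]] & [S [A [B x]]]]

7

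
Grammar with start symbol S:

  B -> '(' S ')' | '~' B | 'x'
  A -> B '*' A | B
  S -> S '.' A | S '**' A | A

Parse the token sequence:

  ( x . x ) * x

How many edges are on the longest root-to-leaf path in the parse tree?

7

[S [A [B ( [S [S [A [B x]]] . [A [B x]]] )] * [A [B x]]]]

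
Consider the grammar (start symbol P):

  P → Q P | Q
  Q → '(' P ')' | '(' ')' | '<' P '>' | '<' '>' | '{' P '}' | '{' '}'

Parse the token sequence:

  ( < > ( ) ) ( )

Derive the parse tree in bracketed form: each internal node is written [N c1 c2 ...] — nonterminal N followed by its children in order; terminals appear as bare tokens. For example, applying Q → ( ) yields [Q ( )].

[P [Q ( [P [Q < >] [P [Q ( )]]] )] [P [Q ( )]]]

P
Q P
( P ) P
( Q P ) P
( < > P ) P
( < > Q ) P
( < > ( ) ) P
( < > ( ) ) Q
( < > ( ) ) ( )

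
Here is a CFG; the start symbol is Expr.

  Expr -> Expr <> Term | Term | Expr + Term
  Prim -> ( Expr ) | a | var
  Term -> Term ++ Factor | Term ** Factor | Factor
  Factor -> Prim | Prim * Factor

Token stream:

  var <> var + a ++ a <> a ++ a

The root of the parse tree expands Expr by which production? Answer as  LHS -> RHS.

Expr -> Expr <> Term

[Expr [Expr [Expr [Expr [Term [Factor [Prim var]]]] <> [Term [Factor [Prim var]]]] + [Term [Term [Factor [Prim a]]] ++ [Factor [Prim a]]]] <> [Term [Term [Factor [Prim a]]] ++ [Factor [Prim a]]]]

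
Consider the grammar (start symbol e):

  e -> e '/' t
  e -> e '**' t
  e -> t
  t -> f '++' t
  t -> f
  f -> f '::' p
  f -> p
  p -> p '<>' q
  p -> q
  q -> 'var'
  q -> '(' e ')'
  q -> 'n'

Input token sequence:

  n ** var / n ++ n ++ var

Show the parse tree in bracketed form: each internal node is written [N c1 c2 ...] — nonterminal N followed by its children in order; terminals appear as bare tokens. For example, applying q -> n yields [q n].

e
e / t
e ** t / t
t ** t / t
f ** t / t
p ** t / t
q ** t / t
n ** t / t
n ** f / t
n ** p / t
n ** q / t
n ** var / t
n ** var / f ++ t
n ** var / p ++ t
n ** var / q ++ t
n ** var / n ++ t
n ** var / n ++ f ++ t
n ** var / n ++ p ++ t
n ** var / n ++ q ++ t
n ** var / n ++ n ++ t
n ** var / n ++ n ++ f
n ** var / n ++ n ++ p
n ** var / n ++ n ++ q
n ** var / n ++ n ++ var

[e [e [e [t [f [p [q n]]]]] ** [t [f [p [q var]]]]] / [t [f [p [q n]]] ++ [t [f [p [q n]]] ++ [t [f [p [q var]]]]]]]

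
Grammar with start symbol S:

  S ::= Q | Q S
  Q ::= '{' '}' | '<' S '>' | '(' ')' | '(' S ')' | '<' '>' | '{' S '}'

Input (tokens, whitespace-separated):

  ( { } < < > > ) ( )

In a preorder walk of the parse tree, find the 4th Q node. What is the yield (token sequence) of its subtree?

< >

[S [Q ( [S [Q { }] [S [Q < [S [Q < >]] >]]] )] [S [Q ( )]]]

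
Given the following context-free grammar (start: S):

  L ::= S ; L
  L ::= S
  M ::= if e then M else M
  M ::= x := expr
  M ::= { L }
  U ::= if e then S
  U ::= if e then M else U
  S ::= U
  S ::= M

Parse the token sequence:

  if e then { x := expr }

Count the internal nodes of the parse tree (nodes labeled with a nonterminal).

7

[S [U if e then [S [M { [L [S [M x := expr]]] }]]]]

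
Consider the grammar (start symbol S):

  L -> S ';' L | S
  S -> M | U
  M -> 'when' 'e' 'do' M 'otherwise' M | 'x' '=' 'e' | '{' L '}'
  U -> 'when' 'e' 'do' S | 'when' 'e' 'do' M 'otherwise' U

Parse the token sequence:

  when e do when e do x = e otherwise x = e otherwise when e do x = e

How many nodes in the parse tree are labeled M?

4

[S [U when e do [M when e do [M x = e] otherwise [M x = e]] otherwise [U when e do [S [M x = e]]]]]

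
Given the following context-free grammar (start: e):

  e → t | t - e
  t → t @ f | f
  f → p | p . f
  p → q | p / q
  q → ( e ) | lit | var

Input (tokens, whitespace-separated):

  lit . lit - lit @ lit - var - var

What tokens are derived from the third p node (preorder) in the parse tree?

lit

[e [t [f [p [q lit]] . [f [p [q lit]]]]] - [e [t [t [f [p [q lit]]]] @ [f [p [q lit]]]] - [e [t [f [p [q var]]]] - [e [t [f [p [q var]]]]]]]]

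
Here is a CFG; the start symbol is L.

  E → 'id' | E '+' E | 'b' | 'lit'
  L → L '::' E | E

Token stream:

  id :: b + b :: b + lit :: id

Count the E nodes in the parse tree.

[L [L [L [L [E id]] :: [E [E b] + [E b]]] :: [E [E b] + [E lit]]] :: [E id]]

8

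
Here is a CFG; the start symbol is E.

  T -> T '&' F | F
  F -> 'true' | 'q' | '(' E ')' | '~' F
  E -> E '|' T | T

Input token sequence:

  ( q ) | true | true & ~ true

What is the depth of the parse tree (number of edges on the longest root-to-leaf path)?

[E [E [E [T [F ( [E [T [F q]]] )]]] | [T [F true]]] | [T [T [F true]] & [F ~ [F true]]]]

8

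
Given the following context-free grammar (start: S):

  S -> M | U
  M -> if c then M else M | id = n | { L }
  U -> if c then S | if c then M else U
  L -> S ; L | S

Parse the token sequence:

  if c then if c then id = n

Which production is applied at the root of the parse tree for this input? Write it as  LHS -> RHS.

[S [U if c then [S [U if c then [S [M id = n]]]]]]

S -> U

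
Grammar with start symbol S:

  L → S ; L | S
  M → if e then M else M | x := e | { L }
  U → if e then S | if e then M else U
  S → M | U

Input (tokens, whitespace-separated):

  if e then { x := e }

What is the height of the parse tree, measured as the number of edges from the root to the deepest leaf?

7

[S [U if e then [S [M { [L [S [M x := e]]] }]]]]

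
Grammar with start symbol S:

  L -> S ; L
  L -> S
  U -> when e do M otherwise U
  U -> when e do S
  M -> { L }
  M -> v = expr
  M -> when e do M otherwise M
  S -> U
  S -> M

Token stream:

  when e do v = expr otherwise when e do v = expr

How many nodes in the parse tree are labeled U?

2

[S [U when e do [M v = expr] otherwise [U when e do [S [M v = expr]]]]]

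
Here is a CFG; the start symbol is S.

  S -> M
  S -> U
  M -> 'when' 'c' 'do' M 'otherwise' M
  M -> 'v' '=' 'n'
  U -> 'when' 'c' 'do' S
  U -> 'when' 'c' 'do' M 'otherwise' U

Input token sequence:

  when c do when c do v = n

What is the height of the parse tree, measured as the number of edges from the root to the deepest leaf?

[S [U when c do [S [U when c do [S [M v = n]]]]]]

6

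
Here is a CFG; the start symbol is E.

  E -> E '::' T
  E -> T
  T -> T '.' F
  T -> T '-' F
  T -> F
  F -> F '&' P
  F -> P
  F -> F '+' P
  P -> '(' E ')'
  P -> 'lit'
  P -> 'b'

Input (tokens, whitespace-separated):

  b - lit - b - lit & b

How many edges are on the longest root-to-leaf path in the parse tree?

[E [T [T [T [T [F [P b]]] - [F [P lit]]] - [F [P b]]] - [F [F [P lit]] & [P b]]]]

7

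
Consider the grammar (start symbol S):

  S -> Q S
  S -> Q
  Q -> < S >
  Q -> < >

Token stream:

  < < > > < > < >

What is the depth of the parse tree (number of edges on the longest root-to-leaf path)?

[S [Q < [S [Q < >]] >] [S [Q < >] [S [Q < >]]]]

4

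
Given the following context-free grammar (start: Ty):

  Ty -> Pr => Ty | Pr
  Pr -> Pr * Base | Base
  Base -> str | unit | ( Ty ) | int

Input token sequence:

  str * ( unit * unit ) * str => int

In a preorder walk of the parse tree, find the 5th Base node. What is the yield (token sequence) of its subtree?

[Ty [Pr [Pr [Pr [Base str]] * [Base ( [Ty [Pr [Pr [Base unit]] * [Base unit]]] )]] * [Base str]] => [Ty [Pr [Base int]]]]

str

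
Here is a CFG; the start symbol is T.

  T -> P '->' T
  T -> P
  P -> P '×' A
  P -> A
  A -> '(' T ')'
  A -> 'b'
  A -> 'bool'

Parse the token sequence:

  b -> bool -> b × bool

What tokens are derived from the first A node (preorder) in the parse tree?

b

[T [P [A b]] -> [T [P [A bool]] -> [T [P [P [A b]] × [A bool]]]]]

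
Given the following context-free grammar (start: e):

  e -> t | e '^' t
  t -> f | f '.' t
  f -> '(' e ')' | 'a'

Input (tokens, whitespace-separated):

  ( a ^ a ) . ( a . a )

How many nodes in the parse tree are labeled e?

[e [t [f ( [e [e [t [f a]]] ^ [t [f a]]] )] . [t [f ( [e [t [f a] . [t [f a]]]] )]]]]

4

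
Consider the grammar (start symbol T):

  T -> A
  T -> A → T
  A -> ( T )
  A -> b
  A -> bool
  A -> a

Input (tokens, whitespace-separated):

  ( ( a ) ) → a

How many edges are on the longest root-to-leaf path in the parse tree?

6

[T [A ( [T [A ( [T [A a]] )]] )] → [T [A a]]]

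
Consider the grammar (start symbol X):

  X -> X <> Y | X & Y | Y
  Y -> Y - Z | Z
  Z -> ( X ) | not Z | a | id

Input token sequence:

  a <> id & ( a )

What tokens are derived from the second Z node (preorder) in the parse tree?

id

[X [X [X [Y [Z a]]] <> [Y [Z id]]] & [Y [Z ( [X [Y [Z a]]] )]]]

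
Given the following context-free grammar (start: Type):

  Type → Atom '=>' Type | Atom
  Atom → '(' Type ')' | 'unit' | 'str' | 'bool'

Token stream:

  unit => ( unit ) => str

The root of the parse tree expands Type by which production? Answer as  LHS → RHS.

Type → Atom '=>' Type

[Type [Atom unit] => [Type [Atom ( [Type [Atom unit]] )] => [Type [Atom str]]]]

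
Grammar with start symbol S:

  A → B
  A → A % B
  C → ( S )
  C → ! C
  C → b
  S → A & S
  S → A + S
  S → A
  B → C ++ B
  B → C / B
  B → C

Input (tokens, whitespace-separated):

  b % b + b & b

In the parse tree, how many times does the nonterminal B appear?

[S [A [A [B [C b]]] % [B [C b]]] + [S [A [B [C b]]] & [S [A [B [C b]]]]]]

4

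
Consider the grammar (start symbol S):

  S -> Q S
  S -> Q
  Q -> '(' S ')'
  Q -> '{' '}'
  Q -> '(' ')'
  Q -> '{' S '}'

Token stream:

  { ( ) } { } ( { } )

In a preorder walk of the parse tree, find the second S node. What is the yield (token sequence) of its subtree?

( )

[S [Q { [S [Q ( )]] }] [S [Q { }] [S [Q ( [S [Q { }]] )]]]]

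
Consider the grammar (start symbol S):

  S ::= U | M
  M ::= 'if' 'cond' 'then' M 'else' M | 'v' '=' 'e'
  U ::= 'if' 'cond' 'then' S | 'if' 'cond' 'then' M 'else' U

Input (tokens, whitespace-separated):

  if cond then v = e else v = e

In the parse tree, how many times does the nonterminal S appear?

1

[S [M if cond then [M v = e] else [M v = e]]]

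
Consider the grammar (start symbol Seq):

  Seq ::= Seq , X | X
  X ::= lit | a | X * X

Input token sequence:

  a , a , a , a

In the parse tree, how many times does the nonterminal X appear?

[Seq [Seq [Seq [Seq [X a]] , [X a]] , [X a]] , [X a]]

4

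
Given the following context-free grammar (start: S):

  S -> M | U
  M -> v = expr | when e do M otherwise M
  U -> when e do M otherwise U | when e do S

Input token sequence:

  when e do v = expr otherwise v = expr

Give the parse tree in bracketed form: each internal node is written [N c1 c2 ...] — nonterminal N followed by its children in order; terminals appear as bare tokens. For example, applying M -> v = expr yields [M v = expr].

[S [M when e do [M v = expr] otherwise [M v = expr]]]

S
M
when e do M otherwise M
when e do v = expr otherwise M
when e do v = expr otherwise v = expr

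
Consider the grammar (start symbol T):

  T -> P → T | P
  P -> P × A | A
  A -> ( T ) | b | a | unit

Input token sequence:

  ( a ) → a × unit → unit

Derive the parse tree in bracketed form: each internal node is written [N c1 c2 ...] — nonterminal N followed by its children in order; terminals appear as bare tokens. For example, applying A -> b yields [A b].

[T [P [A ( [T [P [A a]]] )]] → [T [P [P [A a]] × [A unit]] → [T [P [A unit]]]]]

T
P → T
A → T
( T ) → T
( P ) → T
( A ) → T
( a ) → T
( a ) → P → T
( a ) → P × A → T
( a ) → A × A → T
( a ) → a × A → T
( a ) → a × unit → T
( a ) → a × unit → P
( a ) → a × unit → A
( a ) → a × unit → unit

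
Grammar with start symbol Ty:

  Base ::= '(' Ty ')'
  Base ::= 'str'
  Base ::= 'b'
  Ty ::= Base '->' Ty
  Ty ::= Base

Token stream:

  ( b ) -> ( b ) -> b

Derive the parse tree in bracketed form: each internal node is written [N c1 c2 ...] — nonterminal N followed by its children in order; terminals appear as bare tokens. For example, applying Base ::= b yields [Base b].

[Ty [Base ( [Ty [Base b]] )] -> [Ty [Base ( [Ty [Base b]] )] -> [Ty [Base b]]]]

Ty
Base -> Ty
( Ty ) -> Ty
( Base ) -> Ty
( b ) -> Ty
( b ) -> Base -> Ty
( b ) -> ( Ty ) -> Ty
( b ) -> ( Base ) -> Ty
( b ) -> ( b ) -> Ty
( b ) -> ( b ) -> Base
( b ) -> ( b ) -> b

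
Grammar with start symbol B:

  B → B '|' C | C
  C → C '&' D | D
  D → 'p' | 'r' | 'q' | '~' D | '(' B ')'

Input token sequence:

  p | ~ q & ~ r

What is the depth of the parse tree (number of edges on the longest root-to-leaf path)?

[B [B [C [D p]]] | [C [C [D ~ [D q]]] & [D ~ [D r]]]]

5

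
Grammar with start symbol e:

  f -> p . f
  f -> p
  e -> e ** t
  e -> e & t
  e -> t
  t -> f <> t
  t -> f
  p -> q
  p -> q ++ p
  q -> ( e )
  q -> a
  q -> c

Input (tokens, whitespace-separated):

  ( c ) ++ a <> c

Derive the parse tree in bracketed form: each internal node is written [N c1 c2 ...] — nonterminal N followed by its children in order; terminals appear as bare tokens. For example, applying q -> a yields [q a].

[e [t [f [p [q ( [e [t [f [p [q c]]]]] )] ++ [p [q a]]]] <> [t [f [p [q c]]]]]]

e
t
f <> t
p <> t
q ++ p <> t
( e ) ++ p <> t
( t ) ++ p <> t
( f ) ++ p <> t
( p ) ++ p <> t
( q ) ++ p <> t
( c ) ++ p <> t
( c ) ++ q <> t
( c ) ++ a <> t
( c ) ++ a <> f
( c ) ++ a <> p
( c ) ++ a <> q
( c ) ++ a <> c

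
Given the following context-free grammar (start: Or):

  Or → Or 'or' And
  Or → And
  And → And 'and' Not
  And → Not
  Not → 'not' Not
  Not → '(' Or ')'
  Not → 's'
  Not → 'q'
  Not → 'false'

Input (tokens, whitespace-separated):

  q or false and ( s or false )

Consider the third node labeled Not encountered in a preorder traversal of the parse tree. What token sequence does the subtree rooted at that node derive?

( s or false )

[Or [Or [And [Not q]]] or [And [And [Not false]] and [Not ( [Or [Or [And [Not s]]] or [And [Not false]]] )]]]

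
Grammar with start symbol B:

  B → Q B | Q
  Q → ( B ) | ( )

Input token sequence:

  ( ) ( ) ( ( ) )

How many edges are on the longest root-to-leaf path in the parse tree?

6

[B [Q ( )] [B [Q ( )] [B [Q ( [B [Q ( )]] )]]]]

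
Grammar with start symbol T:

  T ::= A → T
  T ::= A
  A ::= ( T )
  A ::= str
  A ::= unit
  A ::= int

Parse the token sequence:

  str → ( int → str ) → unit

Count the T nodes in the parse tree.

5

[T [A str] → [T [A ( [T [A int] → [T [A str]]] )] → [T [A unit]]]]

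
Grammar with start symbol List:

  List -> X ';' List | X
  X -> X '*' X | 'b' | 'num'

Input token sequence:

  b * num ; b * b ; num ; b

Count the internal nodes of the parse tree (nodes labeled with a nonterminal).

12

[List [X [X b] * [X num]] ; [List [X [X b] * [X b]] ; [List [X num] ; [List [X b]]]]]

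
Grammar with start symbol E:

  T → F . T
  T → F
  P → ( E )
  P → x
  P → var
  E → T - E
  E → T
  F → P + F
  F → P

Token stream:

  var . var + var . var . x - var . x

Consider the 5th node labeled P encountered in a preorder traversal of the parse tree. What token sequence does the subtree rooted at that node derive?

x

[E [T [F [P var]] . [T [F [P var] + [F [P var]]] . [T [F [P var]] . [T [F [P x]]]]]] - [E [T [F [P var]] . [T [F [P x]]]]]]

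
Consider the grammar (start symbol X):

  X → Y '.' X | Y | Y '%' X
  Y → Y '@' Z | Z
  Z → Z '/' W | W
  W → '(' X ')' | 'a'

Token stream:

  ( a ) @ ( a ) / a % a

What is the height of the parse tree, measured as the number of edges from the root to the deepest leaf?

[X [Y [Y [Z [W ( [X [Y [Z [W a]]]] )]]] @ [Z [Z [W ( [X [Y [Z [W a]]]] )]] / [W a]]] % [X [Y [Z [W a]]]]]

9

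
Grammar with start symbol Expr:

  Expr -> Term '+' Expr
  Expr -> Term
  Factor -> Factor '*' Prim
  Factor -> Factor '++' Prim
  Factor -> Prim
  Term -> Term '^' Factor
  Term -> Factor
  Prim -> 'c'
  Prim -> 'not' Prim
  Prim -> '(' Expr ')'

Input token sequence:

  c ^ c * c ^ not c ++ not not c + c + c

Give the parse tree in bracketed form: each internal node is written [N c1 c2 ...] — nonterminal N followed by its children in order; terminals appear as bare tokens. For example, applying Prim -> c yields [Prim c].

[Expr [Term [Term [Term [Factor [Prim c]]] ^ [Factor [Factor [Prim c]] * [Prim c]]] ^ [Factor [Factor [Prim not [Prim c]]] ++ [Prim not [Prim not [Prim c]]]]] + [Expr [Term [Factor [Prim c]]] + [Expr [Term [Factor [Prim c]]]]]]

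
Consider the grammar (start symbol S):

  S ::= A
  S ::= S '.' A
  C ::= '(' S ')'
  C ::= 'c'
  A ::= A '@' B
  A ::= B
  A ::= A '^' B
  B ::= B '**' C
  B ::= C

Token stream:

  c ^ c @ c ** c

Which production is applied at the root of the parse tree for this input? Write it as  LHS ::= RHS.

S ::= A

[S [A [A [A [B [C c]]] ^ [B [C c]]] @ [B [B [C c]] ** [C c]]]]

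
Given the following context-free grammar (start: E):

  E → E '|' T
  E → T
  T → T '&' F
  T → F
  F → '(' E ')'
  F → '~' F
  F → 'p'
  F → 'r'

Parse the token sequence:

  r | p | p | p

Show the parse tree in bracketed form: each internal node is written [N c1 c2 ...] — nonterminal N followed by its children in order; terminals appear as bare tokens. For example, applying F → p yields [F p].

[E [E [E [E [T [F r]]] | [T [F p]]] | [T [F p]]] | [T [F p]]]

E
E | T
E | T | T
E | T | T | T
T | T | T | T
F | T | T | T
r | T | T | T
r | F | T | T
r | p | T | T
r | p | F | T
r | p | p | T
r | p | p | F
r | p | p | p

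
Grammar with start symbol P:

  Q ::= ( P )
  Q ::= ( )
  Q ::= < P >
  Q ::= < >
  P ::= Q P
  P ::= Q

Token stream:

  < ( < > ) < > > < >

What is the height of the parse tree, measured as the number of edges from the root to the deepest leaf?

[P [Q < [P [Q ( [P [Q < >]] )] [P [Q < >]]] >] [P [Q < >]]]

6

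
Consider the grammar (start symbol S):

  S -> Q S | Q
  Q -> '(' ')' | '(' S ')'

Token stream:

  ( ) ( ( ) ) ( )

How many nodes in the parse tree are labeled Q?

[S [Q ( )] [S [Q ( [S [Q ( )]] )] [S [Q ( )]]]]

4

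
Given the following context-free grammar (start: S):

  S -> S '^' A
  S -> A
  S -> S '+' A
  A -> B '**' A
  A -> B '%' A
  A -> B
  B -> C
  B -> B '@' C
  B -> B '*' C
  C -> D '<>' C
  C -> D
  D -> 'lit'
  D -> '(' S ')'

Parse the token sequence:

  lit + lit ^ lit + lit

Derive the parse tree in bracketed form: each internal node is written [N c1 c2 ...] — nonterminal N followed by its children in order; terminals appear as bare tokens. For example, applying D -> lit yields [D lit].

S
S + A
S ^ A + A
S + A ^ A + A
A + A ^ A + A
B + A ^ A + A
C + A ^ A + A
D + A ^ A + A
lit + A ^ A + A
lit + B ^ A + A
lit + C ^ A + A
lit + D ^ A + A
lit + lit ^ A + A
lit + lit ^ B + A
lit + lit ^ C + A
lit + lit ^ D + A
lit + lit ^ lit + A
lit + lit ^ lit + B
lit + lit ^ lit + C
lit + lit ^ lit + D
lit + lit ^ lit + lit

[S [S [S [S [A [B [C [D lit]]]]] + [A [B [C [D lit]]]]] ^ [A [B [C [D lit]]]]] + [A [B [C [D lit]]]]]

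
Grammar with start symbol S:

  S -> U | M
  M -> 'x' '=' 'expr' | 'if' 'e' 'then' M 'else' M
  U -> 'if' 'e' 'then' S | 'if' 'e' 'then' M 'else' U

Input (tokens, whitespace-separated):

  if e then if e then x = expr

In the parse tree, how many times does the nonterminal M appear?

1

[S [U if e then [S [U if e then [S [M x = expr]]]]]]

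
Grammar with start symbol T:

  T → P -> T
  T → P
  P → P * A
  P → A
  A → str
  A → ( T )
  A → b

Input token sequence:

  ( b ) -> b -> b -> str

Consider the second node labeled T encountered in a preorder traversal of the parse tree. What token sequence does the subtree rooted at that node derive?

[T [P [A ( [T [P [A b]]] )]] -> [T [P [A b]] -> [T [P [A b]] -> [T [P [A str]]]]]]

b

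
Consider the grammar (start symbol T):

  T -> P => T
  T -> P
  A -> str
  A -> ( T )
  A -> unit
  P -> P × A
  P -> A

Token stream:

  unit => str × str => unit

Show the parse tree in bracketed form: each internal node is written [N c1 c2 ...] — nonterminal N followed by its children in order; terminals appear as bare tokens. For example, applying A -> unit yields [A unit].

T
P => T
A => T
unit => T
unit => P => T
unit => P × A => T
unit => A × A => T
unit => str × A => T
unit => str × str => T
unit => str × str => P
unit => str × str => A
unit => str × str => unit

[T [P [A unit]] => [T [P [P [A str]] × [A str]] => [T [P [A unit]]]]]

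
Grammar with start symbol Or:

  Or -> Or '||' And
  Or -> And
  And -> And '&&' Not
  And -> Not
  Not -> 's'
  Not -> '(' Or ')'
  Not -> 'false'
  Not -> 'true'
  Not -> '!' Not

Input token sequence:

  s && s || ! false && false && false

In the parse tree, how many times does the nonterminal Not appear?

[Or [Or [And [And [Not s]] && [Not s]]] || [And [And [And [Not ! [Not false]]] && [Not false]] && [Not false]]]

6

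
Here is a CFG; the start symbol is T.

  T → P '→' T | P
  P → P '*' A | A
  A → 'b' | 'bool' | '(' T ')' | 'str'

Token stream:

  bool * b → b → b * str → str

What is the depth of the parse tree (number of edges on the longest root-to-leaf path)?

[T [P [P [A bool]] * [A b]] → [T [P [A b]] → [T [P [P [A b]] * [A str]] → [T [P [A str]]]]]]

6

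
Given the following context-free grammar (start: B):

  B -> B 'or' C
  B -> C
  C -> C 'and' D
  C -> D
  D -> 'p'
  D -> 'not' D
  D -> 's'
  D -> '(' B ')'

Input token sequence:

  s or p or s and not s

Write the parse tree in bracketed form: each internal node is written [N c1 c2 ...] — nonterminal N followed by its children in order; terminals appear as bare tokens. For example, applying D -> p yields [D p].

[B [B [B [C [D s]]] or [C [D p]]] or [C [C [D s]] and [D not [D s]]]]

B
B or C
B or C or C
C or C or C
D or C or C
s or C or C
s or D or C
s or p or C
s or p or C and D
s or p or D and D
s or p or s and D
s or p or s and not D
s or p or s and not s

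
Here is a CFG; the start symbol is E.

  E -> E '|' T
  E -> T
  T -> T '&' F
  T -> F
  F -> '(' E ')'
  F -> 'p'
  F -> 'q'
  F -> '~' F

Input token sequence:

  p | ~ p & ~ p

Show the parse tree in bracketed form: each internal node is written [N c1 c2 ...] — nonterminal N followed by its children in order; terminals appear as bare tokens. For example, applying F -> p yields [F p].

E
E | T
T | T
F | T
p | T
p | T & F
p | F & F
p | ~ F & F
p | ~ p & F
p | ~ p & ~ F
p | ~ p & ~ p

[E [E [T [F p]]] | [T [T [F ~ [F p]]] & [F ~ [F p]]]]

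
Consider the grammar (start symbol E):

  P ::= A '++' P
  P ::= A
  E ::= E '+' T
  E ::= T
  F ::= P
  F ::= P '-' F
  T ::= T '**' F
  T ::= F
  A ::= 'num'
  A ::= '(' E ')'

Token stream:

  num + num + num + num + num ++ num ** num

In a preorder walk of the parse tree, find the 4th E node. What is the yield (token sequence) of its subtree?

num + num

[E [E [E [E [E [T [F [P [A num]]]]] + [T [F [P [A num]]]]] + [T [F [P [A num]]]]] + [T [F [P [A num]]]]] + [T [T [F [P [A num] ++ [P [A num]]]]] ** [F [P [A num]]]]]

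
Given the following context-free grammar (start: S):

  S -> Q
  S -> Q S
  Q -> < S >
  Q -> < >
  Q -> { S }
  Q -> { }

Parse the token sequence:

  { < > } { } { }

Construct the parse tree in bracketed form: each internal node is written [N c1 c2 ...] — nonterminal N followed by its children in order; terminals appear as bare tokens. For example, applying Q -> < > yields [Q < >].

[S [Q { [S [Q < >]] }] [S [Q { }] [S [Q { }]]]]

S
Q S
{ S } S
{ Q } S
{ < > } S
{ < > } Q S
{ < > } { } S
{ < > } { } Q
{ < > } { } { }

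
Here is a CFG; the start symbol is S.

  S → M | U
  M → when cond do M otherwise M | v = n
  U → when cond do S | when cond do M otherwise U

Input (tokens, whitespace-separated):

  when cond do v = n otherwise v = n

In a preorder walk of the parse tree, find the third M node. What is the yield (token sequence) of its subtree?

[S [M when cond do [M v = n] otherwise [M v = n]]]

v = n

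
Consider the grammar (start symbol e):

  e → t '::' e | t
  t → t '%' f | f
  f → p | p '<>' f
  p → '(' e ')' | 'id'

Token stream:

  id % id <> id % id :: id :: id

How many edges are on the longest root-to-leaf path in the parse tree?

6

[e [t [t [t [f [p id]]] % [f [p id] <> [f [p id]]]] % [f [p id]]] :: [e [t [f [p id]]] :: [e [t [f [p id]]]]]]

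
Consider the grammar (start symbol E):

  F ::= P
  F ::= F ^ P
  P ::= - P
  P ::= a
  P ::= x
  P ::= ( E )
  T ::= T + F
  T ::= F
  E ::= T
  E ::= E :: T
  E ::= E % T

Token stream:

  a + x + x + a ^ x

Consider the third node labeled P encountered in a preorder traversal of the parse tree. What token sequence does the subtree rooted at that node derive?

[E [T [T [T [T [F [P a]]] + [F [P x]]] + [F [P x]]] + [F [F [P a]] ^ [P x]]]]

x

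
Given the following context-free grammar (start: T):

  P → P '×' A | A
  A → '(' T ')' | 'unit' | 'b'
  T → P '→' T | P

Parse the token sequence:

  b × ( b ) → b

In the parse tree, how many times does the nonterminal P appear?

[T [P [P [A b]] × [A ( [T [P [A b]]] )]] → [T [P [A b]]]]

4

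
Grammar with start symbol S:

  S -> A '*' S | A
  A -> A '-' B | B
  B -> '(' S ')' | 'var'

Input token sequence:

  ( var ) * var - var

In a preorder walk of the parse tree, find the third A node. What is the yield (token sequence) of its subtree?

var - var

[S [A [B ( [S [A [B var]]] )]] * [S [A [A [B var]] - [B var]]]]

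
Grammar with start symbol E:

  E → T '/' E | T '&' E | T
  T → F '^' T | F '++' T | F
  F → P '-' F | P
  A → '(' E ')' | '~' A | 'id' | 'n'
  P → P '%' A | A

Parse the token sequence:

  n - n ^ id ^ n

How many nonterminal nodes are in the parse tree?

[E [T [F [P [A n]] - [F [P [A n]]]] ^ [T [F [P [A id]]] ^ [T [F [P [A n]]]]]]]

16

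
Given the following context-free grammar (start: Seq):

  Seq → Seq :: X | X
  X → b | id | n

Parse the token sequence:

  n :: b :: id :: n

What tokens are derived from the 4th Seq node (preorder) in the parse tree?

n

[Seq [Seq [Seq [Seq [X n]] :: [X b]] :: [X id]] :: [X n]]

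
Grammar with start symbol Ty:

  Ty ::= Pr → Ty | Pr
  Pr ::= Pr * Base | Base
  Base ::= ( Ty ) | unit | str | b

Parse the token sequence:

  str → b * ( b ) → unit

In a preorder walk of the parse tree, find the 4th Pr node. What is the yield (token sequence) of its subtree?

[Ty [Pr [Base str]] → [Ty [Pr [Pr [Base b]] * [Base ( [Ty [Pr [Base b]]] )]] → [Ty [Pr [Base unit]]]]]

b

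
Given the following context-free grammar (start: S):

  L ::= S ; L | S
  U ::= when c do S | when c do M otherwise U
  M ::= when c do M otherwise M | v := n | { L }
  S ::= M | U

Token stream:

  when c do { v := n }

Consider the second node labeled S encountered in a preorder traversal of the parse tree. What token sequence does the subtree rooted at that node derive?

[S [U when c do [S [M { [L [S [M v := n]]] }]]]]

{ v := n }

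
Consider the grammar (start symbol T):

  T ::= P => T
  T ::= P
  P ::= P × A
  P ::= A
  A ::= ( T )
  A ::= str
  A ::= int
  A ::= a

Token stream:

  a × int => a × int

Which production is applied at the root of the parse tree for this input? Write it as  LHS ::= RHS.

T ::= P => T

[T [P [P [A a]] × [A int]] => [T [P [P [A a]] × [A int]]]]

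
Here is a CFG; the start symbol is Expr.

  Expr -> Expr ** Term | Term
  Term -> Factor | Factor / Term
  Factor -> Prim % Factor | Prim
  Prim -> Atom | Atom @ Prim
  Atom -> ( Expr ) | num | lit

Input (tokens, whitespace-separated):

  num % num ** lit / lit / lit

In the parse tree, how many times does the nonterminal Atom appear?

[Expr [Expr [Term [Factor [Prim [Atom num]] % [Factor [Prim [Atom num]]]]]] ** [Term [Factor [Prim [Atom lit]]] / [Term [Factor [Prim [Atom lit]]] / [Term [Factor [Prim [Atom lit]]]]]]]

5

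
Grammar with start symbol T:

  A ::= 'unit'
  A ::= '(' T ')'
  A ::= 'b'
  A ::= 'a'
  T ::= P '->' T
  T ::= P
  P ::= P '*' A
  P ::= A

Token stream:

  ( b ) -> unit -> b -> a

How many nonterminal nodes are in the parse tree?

15

[T [P [A ( [T [P [A b]]] )]] -> [T [P [A unit]] -> [T [P [A b]] -> [T [P [A a]]]]]]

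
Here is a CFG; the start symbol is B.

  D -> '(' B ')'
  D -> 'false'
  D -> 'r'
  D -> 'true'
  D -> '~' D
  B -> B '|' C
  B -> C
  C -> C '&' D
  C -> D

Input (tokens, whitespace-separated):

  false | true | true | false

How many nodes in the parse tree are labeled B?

[B [B [B [B [C [D false]]] | [C [D true]]] | [C [D true]]] | [C [D false]]]

4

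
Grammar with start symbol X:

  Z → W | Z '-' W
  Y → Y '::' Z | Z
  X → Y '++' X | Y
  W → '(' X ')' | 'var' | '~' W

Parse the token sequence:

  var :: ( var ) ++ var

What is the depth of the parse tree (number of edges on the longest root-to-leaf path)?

8

[X [Y [Y [Z [W var]]] :: [Z [W ( [X [Y [Z [W var]]]] )]]] ++ [X [Y [Z [W var]]]]]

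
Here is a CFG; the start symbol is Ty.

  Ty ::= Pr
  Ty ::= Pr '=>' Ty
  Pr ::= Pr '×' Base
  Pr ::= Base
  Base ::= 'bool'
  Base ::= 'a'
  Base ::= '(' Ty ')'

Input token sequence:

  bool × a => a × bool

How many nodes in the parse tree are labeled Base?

4

[Ty [Pr [Pr [Base bool]] × [Base a]] => [Ty [Pr [Pr [Base a]] × [Base bool]]]]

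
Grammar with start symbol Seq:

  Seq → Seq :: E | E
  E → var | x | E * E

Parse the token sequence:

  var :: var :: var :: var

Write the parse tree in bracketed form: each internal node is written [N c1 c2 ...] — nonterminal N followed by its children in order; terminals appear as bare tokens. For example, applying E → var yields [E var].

Seq
Seq :: E
Seq :: E :: E
Seq :: E :: E :: E
E :: E :: E :: E
var :: E :: E :: E
var :: var :: E :: E
var :: var :: var :: E
var :: var :: var :: var

[Seq [Seq [Seq [Seq [E var]] :: [E var]] :: [E var]] :: [E var]]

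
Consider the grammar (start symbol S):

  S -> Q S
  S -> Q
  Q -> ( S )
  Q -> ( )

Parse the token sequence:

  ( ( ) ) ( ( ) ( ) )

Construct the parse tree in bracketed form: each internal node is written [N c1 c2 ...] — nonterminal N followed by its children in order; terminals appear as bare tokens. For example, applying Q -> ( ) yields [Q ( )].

[S [Q ( [S [Q ( )]] )] [S [Q ( [S [Q ( )] [S [Q ( )]]] )]]]

S
Q S
( S ) S
( Q ) S
( ( ) ) S
( ( ) ) Q
( ( ) ) ( S )
( ( ) ) ( Q S )
( ( ) ) ( ( ) S )
( ( ) ) ( ( ) Q )
( ( ) ) ( ( ) ( ) )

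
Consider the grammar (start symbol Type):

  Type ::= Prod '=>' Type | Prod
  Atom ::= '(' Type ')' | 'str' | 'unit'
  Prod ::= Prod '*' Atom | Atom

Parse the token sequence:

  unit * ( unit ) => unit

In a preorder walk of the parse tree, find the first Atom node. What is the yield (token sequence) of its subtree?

[Type [Prod [Prod [Atom unit]] * [Atom ( [Type [Prod [Atom unit]]] )]] => [Type [Prod [Atom unit]]]]

unit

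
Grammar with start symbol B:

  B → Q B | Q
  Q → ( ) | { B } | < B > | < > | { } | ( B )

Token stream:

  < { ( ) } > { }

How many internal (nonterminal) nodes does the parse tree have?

[B [Q < [B [Q { [B [Q ( )]] }]] >] [B [Q { }]]]

8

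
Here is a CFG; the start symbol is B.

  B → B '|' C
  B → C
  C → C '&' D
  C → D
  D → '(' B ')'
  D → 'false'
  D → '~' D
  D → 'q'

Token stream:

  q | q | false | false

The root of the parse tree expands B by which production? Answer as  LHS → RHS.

[B [B [B [B [C [D q]]] | [C [D q]]] | [C [D false]]] | [C [D false]]]

B → B '|' C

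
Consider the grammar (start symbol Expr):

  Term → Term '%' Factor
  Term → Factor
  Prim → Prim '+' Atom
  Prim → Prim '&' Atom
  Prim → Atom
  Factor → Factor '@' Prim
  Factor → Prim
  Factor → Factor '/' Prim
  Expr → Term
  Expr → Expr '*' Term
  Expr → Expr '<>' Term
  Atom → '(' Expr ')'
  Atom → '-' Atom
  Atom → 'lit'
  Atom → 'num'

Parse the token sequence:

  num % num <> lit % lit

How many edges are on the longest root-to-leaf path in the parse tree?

[Expr [Expr [Term [Term [Factor [Prim [Atom num]]]] % [Factor [Prim [Atom num]]]]] <> [Term [Term [Factor [Prim [Atom lit]]]] % [Factor [Prim [Atom lit]]]]]

7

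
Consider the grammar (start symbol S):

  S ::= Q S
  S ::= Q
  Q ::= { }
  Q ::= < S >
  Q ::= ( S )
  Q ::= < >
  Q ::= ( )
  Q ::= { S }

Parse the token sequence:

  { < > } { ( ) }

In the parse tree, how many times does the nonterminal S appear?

[S [Q { [S [Q < >]] }] [S [Q { [S [Q ( )]] }]]]

4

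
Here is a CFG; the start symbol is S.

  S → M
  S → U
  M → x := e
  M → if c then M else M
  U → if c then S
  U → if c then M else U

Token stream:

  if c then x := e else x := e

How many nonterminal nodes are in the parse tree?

4

[S [M if c then [M x := e] else [M x := e]]]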